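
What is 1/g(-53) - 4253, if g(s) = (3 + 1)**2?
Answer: -68047/16 ≈ -4252.9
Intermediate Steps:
g(s) = 16 (g(s) = 4**2 = 16)
1/g(-53) - 4253 = 1/16 - 4253 = -68047/16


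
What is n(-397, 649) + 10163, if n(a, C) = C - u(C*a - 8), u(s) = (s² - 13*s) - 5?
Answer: -66392529697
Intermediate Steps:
u(s) = -5 + s² - 13*s
n(a, C) = -99 + C - (-8 + C*a)² + 13*C*a (n(a, C) = C - (-5 + (C*a - 8)² - 13*(C*a - 8)) = C - (-5 + (-8 + C*a)² - 13*(-8 + C*a)) = C - (-5 + (-8 + C*a)² + (104 - 13*C*a)) = C - (99 + (-8 + C*a)² - 13*C*a) = C + (-99 - (-8 + C*a)² + 13*C*a) = -99 + C - (-8 + C*a)² + 13*C*a)
n(-397, 649) + 10163 = (-99 + 649 - (-8 + 649*(-397))² + 13*649*(-397)) + 10163 = (-99 + 649 - (-8 - 257653)² - 3349489) + 10163 = (-99 + 649 - 1*(-257661)² - 3349489) + 10163 = (-99 + 649 - 1*66389190921 - 3349489) + 10163 = (-99 + 649 - 66389190921 - 3349489) + 10163 = -66392539860 + 10163 = -66392529697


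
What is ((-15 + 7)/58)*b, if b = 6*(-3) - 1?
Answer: 76/29 ≈ 2.6207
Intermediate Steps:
b = -19 (b = -18 - 1 = -19)
((-15 + 7)/58)*b = ((-15 + 7)/58)*(-19) = -8*1/58*(-19) = -4/29*(-19) = 76/29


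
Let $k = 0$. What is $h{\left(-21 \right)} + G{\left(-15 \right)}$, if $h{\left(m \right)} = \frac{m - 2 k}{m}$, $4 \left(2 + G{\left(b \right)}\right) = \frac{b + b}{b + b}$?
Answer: $- \frac{3}{4} \approx -0.75$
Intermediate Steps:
$G{\left(b \right)} = - \frac{7}{4}$ ($G{\left(b \right)} = -2 + \frac{\left(b + b\right) \frac{1}{b + b}}{4} = -2 + \frac{2 b \frac{1}{2 b}}{4} = -2 + \frac{1}{4} \cdot 1 = -2 + \frac{1}{4} = - \frac{7}{4}$)
$h{\left(m \right)} = 1$ ($h{\left(m \right)} = \frac{m - 0}{m} = \frac{m + 0}{m} = \frac{m}{m} = 1$)
$h{\left(-21 \right)} + G{\left(-15 \right)} = 1 - \frac{7}{4} = - \frac{3}{4}$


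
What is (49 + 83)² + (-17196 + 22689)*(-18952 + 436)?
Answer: -101690964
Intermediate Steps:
(49 + 83)² + (-17196 + 22689)*(-18952 + 436) = 132² + 5493*(-18516) = 17424 - 101708388 = -101690964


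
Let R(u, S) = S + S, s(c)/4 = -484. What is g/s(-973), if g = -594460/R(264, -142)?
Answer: -148615/137456 ≈ -1.0812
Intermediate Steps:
s(c) = -1936 (s(c) = 4*(-484) = -1936)
R(u, S) = 2*S
g = 148615/71 (g = -594460/(2*(-142)) = -594460/(-284) = -594460*(-1/284) = 148615/71 ≈ 2093.2)
g/s(-973) = (148615/71)/(-1936) = (148615/71)*(-1/1936) = -148615/137456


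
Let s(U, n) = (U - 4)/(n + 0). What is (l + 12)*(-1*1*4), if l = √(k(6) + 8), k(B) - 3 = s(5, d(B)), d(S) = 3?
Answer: -48 - 4*√102/3 ≈ -61.466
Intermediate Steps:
s(U, n) = (-4 + U)/n
k(B) = 10/3 (k(B) = 3 + (-4 + 5)/3 = 3 + (⅓)*1 = 3 + ⅓ = 10/3)
l = √102/3 (l = √(10/3 + 8) = √(34/3) = √102/3 ≈ 3.3665)
(l + 12)*(-1*1*4) = (√102/3 + 12)*(-1*1*4) = (12 + √102/3)*(-1*4) = (12 + √102/3)*(-4) = -48 - 4*√102/3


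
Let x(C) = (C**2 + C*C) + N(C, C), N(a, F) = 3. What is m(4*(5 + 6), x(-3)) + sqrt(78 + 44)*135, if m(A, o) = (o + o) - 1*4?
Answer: 38 + 135*sqrt(122) ≈ 1529.1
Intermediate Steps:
x(C) = 3 + 2*C**2 (x(C) = (C**2 + C*C) + 3 = (C**2 + C**2) + 3 = 2*C**2 + 3 = 3 + 2*C**2)
m(A, o) = -4 + 2*o (m(A, o) = 2*o - 4 = -4 + 2*o)
m(4*(5 + 6), x(-3)) + sqrt(78 + 44)*135 = (-4 + 2*(3 + 2*(-3)**2)) + sqrt(78 + 44)*135 = (-4 + 2*(3 + 2*9)) + sqrt(122)*135 = (-4 + 2*(3 + 18)) + 135*sqrt(122) = (-4 + 2*21) + 135*sqrt(122) = (-4 + 42) + 135*sqrt(122) = 38 + 135*sqrt(122)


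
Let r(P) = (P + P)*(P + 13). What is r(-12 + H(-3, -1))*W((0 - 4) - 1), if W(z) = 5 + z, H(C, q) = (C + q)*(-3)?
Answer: 0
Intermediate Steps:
H(C, q) = -3*C - 3*q
r(P) = 2*P*(13 + P) (r(P) = (2*P)*(13 + P) = 2*P*(13 + P))
r(-12 + H(-3, -1))*W((0 - 4) - 1) = (2*(-12 + (-3*(-3) - 3*(-1)))*(13 + (-12 + (-3*(-3) - 3*(-1)))))*(5 + ((0 - 4) - 1)) = (2*(-12 + (9 + 3))*(13 + (-12 + (9 + 3))))*(5 + (-4 - 1)) = (2*(-12 + 12)*(13 + (-12 + 12)))*(5 - 5) = (2*0*(13 + 0))*0 = (2*0*13)*0 = 0*0 = 0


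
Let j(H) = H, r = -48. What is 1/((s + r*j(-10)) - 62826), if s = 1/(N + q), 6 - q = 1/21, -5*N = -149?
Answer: -3754/234046779 ≈ -1.6040e-5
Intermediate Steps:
N = 149/5 (N = -⅕*(-149) = 149/5 ≈ 29.800)
q = 125/21 (q = 6 - 1/21 = 125/21 ≈ 5.9524)
s = 105/3754 (s = 1/(149/5 + 125/21) = 1/(3754/105) = 105/3754 ≈ 0.027970)
1/((s + r*j(-10)) - 62826) = 1/((105/3754 - 48*(-10)) - 62826) = 1/((105/3754 + 480) - 62826) = 1/(1802025/3754 - 62826) = 1/(-234046779/3754) = -3754/234046779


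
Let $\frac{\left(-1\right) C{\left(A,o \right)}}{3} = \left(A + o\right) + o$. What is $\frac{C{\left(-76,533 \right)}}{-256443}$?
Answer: $\frac{90}{7771} \approx 0.011582$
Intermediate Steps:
$C{\left(A,o \right)} = - 6 o - 3 A$ ($C{\left(A,o \right)} = - 3 \left(\left(A + o\right) + o\right) = - 3 \left(A + 2 o\right) = - 6 o - 3 A$)
$\frac{C{\left(-76,533 \right)}}{-256443} = \frac{\left(-6\right) 533 - -228}{-256443} = \left(-3198 + 228\right) \left(- \frac{1}{256443}\right) = \left(-2970\right) \left(- \frac{1}{256443}\right) = \frac{90}{7771}$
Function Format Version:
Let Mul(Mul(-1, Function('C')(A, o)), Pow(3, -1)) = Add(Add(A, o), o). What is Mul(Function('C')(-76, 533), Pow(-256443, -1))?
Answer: Rational(90, 7771) ≈ 0.011582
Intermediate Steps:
Function('C')(A, o) = Add(Mul(-6, o), Mul(-3, A)) (Function('C')(A, o) = Mul(-3, Add(Add(A, o), o)) = Mul(-3, Add(A, Mul(2, o))) = Add(Mul(-6, o), Mul(-3, A)))
Mul(Function('C')(-76, 533), Pow(-256443, -1)) = Mul(Add(Mul(-6, 533), Mul(-3, -76)), Pow(-256443, -1)) = Mul(Add(-3198, 228), Rational(-1, 256443)) = Mul(-2970, Rational(-1, 256443)) = Rational(90, 7771)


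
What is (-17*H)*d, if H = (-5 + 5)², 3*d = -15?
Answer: 0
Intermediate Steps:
d = -5 (d = (⅓)*(-15) = -5)
H = 0 (H = 0² = 0)
(-17*H)*d = -17*0*(-5) = 0*(-5) = 0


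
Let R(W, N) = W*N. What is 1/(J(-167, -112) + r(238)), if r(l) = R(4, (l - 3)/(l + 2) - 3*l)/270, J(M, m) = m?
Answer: -648/79421 ≈ -0.0081591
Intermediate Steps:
R(W, N) = N*W
r(l) = -2*l/45 + 2*(-3 + l)/(135*(2 + l)) (r(l) = (((l - 3)/(l + 2) - 3*l)*4)/270 = (((-3 + l)/(2 + l) - 3*l)*4)*(1/270) = ((-3*l + (-3 + l)/(2 + l))*4)*(1/270) = (-12*l + 4*(-3 + l)/(2 + l))*(1/270) = -2*l/45 + 2*(-3 + l)/(135*(2 + l)))
1/(J(-167, -112) + r(238)) = 1/(-112 + 2*(-3 + 238 - 3*238*(2 + 238))/(135*(2 + 238))) = 1/(-112 + (2/135)*(-3 + 238 - 3*238*240)/240) = 1/(-112 + (2/135)*(1/240)*(-3 + 238 - 171360)) = 1/(-112 + (2/135)*(1/240)*(-171125)) = 1/(-112 - 6845/648) = 1/(-79421/648) = -648/79421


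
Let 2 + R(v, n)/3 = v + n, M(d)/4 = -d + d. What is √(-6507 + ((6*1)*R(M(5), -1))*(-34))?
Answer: 3*I*√519 ≈ 68.345*I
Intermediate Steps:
M(d) = 0 (M(d) = 4*(-d + d) = 4*0 = 0)
R(v, n) = -6 + 3*n + 3*v (R(v, n) = -6 + 3*(v + n) = -6 + 3*(n + v) = -6 + (3*n + 3*v) = -6 + 3*n + 3*v)
√(-6507 + ((6*1)*R(M(5), -1))*(-34)) = √(-6507 + ((6*1)*(-6 + 3*(-1) + 3*0))*(-34)) = √(-6507 + (6*(-6 - 3 + 0))*(-34)) = √(-6507 + (6*(-9))*(-34)) = √(-6507 - 54*(-34)) = √(-6507 + 1836) = √(-4671) = 3*I*√519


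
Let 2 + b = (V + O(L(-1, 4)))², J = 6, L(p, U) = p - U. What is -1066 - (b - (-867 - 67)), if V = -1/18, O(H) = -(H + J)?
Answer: -647713/324 ≈ -1999.1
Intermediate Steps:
O(H) = -6 - H (O(H) = -(H + 6) = -(6 + H) = -6 - H)
V = -1/18 (V = -1*1/18 = -1/18 ≈ -0.055556)
b = -287/324 (b = -2 + (-1/18 + (-6 - (-1 - 1*4)))² = -2 + (-1/18 + (-6 - (-1 - 4)))² = -2 + (-1/18 + (-6 - 1*(-5)))² = -2 + (-1/18 + (-6 + 5))² = -2 + (-1/18 - 1)² = -2 + (-19/18)² = -2 + 361/324 = -287/324 ≈ -0.88580)
-1066 - (b - (-867 - 67)) = -1066 - (-287/324 - (-867 - 67)) = -1066 - (-287/324 - 1*(-934)) = -1066 - (-287/324 + 934) = -1066 - 1*302329/324 = -1066 - 302329/324 = -647713/324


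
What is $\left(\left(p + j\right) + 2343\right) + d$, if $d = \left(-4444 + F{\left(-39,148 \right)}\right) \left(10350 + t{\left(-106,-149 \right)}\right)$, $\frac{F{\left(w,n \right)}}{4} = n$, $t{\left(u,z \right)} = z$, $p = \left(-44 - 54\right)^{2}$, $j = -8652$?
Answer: $-39290957$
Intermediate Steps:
$p = 9604$ ($p = \left(-98\right)^{2} = 9604$)
$F{\left(w,n \right)} = 4 n$
$d = -39294252$ ($d = \left(-4444 + 4 \cdot 148\right) \left(10350 - 149\right) = \left(-4444 + 592\right) 10201 = \left(-3852\right) 10201 = -39294252$)
$\left(\left(p + j\right) + 2343\right) + d = \left(\left(9604 - 8652\right) + 2343\right) - 39294252 = \left(952 + 2343\right) - 39294252 = 3295 - 39294252 = -39290957$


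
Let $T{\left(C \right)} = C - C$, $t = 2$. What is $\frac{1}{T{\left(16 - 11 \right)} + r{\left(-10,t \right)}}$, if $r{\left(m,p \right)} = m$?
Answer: $- \frac{1}{10} \approx -0.1$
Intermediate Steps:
$T{\left(C \right)} = 0$
$\frac{1}{T{\left(16 - 11 \right)} + r{\left(-10,t \right)}} = \frac{1}{0 - 10} = \frac{1}{-10} = - \frac{1}{10}$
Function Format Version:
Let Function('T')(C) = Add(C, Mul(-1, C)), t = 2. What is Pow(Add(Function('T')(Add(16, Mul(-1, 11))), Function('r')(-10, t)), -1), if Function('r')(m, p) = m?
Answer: Rational(-1, 10) ≈ -0.10000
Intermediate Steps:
Function('T')(C) = 0
Pow(Add(Function('T')(Add(16, Mul(-1, 11))), Function('r')(-10, t)), -1) = Pow(Add(0, -10), -1) = Pow(-10, -1) = Rational(-1, 10)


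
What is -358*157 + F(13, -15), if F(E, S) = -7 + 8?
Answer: -56205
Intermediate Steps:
F(E, S) = 1
-358*157 + F(13, -15) = -358*157 + 1 = -56206 + 1 = -56205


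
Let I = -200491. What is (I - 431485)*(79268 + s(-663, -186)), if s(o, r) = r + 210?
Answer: -50110640992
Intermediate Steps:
s(o, r) = 210 + r
(I - 431485)*(79268 + s(-663, -186)) = (-200491 - 431485)*(79268 + (210 - 186)) = -631976*(79268 + 24) = -631976*79292 = -50110640992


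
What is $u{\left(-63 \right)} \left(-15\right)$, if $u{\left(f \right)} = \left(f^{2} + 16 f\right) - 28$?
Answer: $-43995$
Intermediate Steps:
$u{\left(f \right)} = -28 + f^{2} + 16 f$
$u{\left(-63 \right)} \left(-15\right) = \left(-28 + \left(-63\right)^{2} + 16 \left(-63\right)\right) \left(-15\right) = \left(-28 + 3969 - 1008\right) \left(-15\right) = 2933 \left(-15\right) = -43995$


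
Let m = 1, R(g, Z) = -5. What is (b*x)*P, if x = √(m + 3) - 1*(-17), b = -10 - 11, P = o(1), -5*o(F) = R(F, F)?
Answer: -399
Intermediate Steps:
o(F) = 1 (o(F) = -⅕*(-5) = 1)
P = 1
b = -21
x = 19 (x = √(1 + 3) - 1*(-17) = √4 + 17 = 2 + 17 = 19)
(b*x)*P = -21*19*1 = -399*1 = -399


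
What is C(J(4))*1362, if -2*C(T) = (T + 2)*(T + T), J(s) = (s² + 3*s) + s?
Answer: -1481856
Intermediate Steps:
J(s) = s² + 4*s
C(T) = -T*(2 + T) (C(T) = -(T + 2)*(T + T)/2 = -(2 + T)*2*T/2 = -T*(2 + T))
C(J(4))*1362 = -4*(4 + 4)*(2 + 4*(4 + 4))*1362 = -4*8*(2 + 4*8)*1362 = -1*32*(2 + 32)*1362 = -1*32*34*1362 = -1088*1362 = -1481856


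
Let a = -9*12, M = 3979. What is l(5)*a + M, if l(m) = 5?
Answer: 3439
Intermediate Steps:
a = -108
l(5)*a + M = 5*(-108) + 3979 = -540 + 3979 = 3439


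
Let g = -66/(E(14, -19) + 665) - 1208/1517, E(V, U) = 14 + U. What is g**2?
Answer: 184878409/230128900 ≈ 0.80337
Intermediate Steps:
g = -13597/15170 (g = -66/((14 - 19) + 665) - 1208/1517 = -66/(-5 + 665) - 1208*1/1517 = -66/660 - 1208/1517 = -66*1/660 - 1208/1517 = -1/10 - 1208/1517 = -13597/15170 ≈ -0.89631)
g**2 = (-13597/15170)**2 = 184878409/230128900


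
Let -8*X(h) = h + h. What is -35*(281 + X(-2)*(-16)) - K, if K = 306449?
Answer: -316004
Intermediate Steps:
X(h) = -h/4 (X(h) = -(h + h)/8 = -h/4)
-35*(281 + X(-2)*(-16)) - K = -35*(281 - 1/4*(-2)*(-16)) - 1*306449 = -35*(281 + (1/2)*(-16)) - 306449 = -35*(281 - 8) - 306449 = -35*273 - 306449 = -9555 - 306449 = -316004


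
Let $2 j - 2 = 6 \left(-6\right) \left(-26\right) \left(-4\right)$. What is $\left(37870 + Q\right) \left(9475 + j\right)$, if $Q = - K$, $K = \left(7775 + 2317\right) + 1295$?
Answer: $201376732$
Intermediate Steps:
$K = 11387$ ($K = 10092 + 1295 = 11387$)
$Q = -11387$ ($Q = \left(-1\right) 11387 = -11387$)
$j = -1871$ ($j = 1 + \frac{6 \left(-6\right) \left(-26\right) \left(-4\right)}{2} = 1 + \frac{\left(-36\right) \left(-26\right) \left(-4\right)}{2} = 1 + \frac{936 \left(-4\right)}{2} = 1 + \frac{1}{2} \left(-3744\right) = 1 - 1872 = -1871$)
$\left(37870 + Q\right) \left(9475 + j\right) = \left(37870 - 11387\right) \left(9475 - 1871\right) = 26483 \cdot 7604 = 201376732$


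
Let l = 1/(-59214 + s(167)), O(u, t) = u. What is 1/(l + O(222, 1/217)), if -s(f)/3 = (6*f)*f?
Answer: 561216/124589951 ≈ 0.0045045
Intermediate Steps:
s(f) = -18*f² (s(f) = -3*6*f*f = -18*f²)
l = -1/561216 (l = 1/(-59214 - 18*167²) = 1/(-59214 - 18*27889) = 1/(-59214 - 502002) = 1/(-561216) = -1/561216 ≈ -1.7818e-6)
1/(l + O(222, 1/217)) = 1/(-1/561216 + 222) = 1/(124589951/561216) = 561216/124589951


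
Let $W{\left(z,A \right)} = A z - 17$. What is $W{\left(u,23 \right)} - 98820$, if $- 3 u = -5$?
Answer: $- \frac{296396}{3} \approx -98799.0$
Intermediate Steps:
$u = \frac{5}{3}$ ($u = \left(- \frac{1}{3}\right) \left(-5\right) = \frac{5}{3} \approx 1.6667$)
$W{\left(z,A \right)} = -17 + A z$
$W{\left(u,23 \right)} - 98820 = \left(-17 + 23 \cdot \frac{5}{3}\right) - 98820 = \left(-17 + \frac{115}{3}\right) - 98820 = \frac{64}{3} - 98820 = - \frac{296396}{3}$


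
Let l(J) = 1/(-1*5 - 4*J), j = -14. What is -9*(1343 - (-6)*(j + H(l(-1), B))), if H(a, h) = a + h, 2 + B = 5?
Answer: -11439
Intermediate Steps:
B = 3 (B = -2 + 5 = 3)
l(J) = 1/(-5 - 4*J)
-9*(1343 - (-6)*(j + H(l(-1), B))) = -9*(1343 - (-6)*(-14 + (-1/(5 + 4*(-1)) + 3))) = -9*(1343 - (-6)*(-14 + (-1/(5 - 4) + 3))) = -9*(1343 - (-6)*(-14 + (-1/1 + 3))) = -9*(1343 - (-6)*(-14 + (-1*1 + 3))) = -9*(1343 - (-6)*(-14 + (-1 + 3))) = -9*(1343 - (-6)*(-14 + 2)) = -9*(1343 - (-6)*(-12)) = -9*(1343 - 1*72) = -9*(1343 - 72) = -9*1271 = -11439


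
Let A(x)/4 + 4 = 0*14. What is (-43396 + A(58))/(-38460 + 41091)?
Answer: -43412/2631 ≈ -16.500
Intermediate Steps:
A(x) = -16 (A(x) = -16 + 4*(0*14) = -16 + 4*0 = -16 + 0 = -16)
(-43396 + A(58))/(-38460 + 41091) = (-43396 - 16)/(-38460 + 41091) = -43412/2631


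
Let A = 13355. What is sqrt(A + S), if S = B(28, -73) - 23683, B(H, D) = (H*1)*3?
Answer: 2*I*sqrt(2561) ≈ 101.21*I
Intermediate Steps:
B(H, D) = 3*H (B(H, D) = H*3 = 3*H)
S = -23599 (S = 3*28 - 23683 = 84 - 23683 = -23599)
sqrt(A + S) = sqrt(13355 - 23599) = sqrt(-10244) = 2*I*sqrt(2561)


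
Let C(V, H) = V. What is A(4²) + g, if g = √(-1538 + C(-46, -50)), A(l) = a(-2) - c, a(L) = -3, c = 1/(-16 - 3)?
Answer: -56/19 + 12*I*√11 ≈ -2.9474 + 39.799*I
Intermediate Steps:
c = -1/19 (c = 1/(-19) = -1/19 ≈ -0.052632)
A(l) = -56/19 (A(l) = -3 - 1*(-1/19) = -3 + 1/19 = -56/19)
g = 12*I*√11 (g = √(-1538 - 46) = √(-1584) = 12*I*√11 ≈ 39.799*I)
A(4²) + g = -56/19 + 12*I*√11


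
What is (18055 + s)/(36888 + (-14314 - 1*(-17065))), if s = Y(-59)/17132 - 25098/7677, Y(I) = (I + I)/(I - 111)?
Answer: 67269178738361/147713424620220 ≈ 0.45540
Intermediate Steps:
Y(I) = 2*I/(-111 + I) (Y(I) = (2*I)/(-111 + I) = 2*I/(-111 + I))
s = -12182585539/3726466980 (s = (2*(-59)/(-111 - 59))/17132 - 25098/7677 = (2*(-59)/(-170))*(1/17132) - 25098*1/7677 = (2*(-59)*(-1/170))*(1/17132) - 8366/2559 = (59/85)*(1/17132) - 8366/2559 = 59/1456220 - 8366/2559 = -12182585539/3726466980 ≈ -3.2692)
(18055 + s)/(36888 + (-14314 - 1*(-17065))) = (18055 - 12182585539/3726466980)/(36888 + (-14314 - 1*(-17065))) = 67269178738361/(3726466980*(36888 + (-14314 + 17065))) = 67269178738361/(3726466980*(36888 + 2751)) = (67269178738361/3726466980)/39639 = (67269178738361/3726466980)*(1/39639) = 67269178738361/147713424620220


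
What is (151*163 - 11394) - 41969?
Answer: -28750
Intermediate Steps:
(151*163 - 11394) - 41969 = (24613 - 11394) - 41969 = 13219 - 41969 = -28750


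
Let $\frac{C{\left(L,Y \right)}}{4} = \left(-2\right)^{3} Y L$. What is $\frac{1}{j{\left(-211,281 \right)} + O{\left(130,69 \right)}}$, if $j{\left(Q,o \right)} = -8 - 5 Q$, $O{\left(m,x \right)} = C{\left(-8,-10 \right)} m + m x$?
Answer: $- \frac{1}{322783} \approx -3.0981 \cdot 10^{-6}$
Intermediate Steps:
$C{\left(L,Y \right)} = - 32 L Y$ ($C{\left(L,Y \right)} = 4 \left(-2\right)^{3} Y L = 4 - 8 Y L = 4 \left(- 8 L Y\right) = - 32 L Y$)
$O{\left(m,x \right)} = - 2560 m + m x$ ($O{\left(m,x \right)} = \left(-32\right) \left(-8\right) \left(-10\right) m + m x = - 2560 m + m x$)
$\frac{1}{j{\left(-211,281 \right)} + O{\left(130,69 \right)}} = \frac{1}{\left(-8 - -1055\right) + 130 \left(-2560 + 69\right)} = \frac{1}{\left(-8 + 1055\right) + 130 \left(-2491\right)} = \frac{1}{1047 - 323830} = \frac{1}{-322783} = - \frac{1}{322783}$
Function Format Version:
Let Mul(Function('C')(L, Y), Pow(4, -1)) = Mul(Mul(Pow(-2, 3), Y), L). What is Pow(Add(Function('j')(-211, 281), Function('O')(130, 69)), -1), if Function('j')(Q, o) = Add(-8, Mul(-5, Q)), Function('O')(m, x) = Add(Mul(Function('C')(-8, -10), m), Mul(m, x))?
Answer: Rational(-1, 322783) ≈ -3.0981e-6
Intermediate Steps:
Function('C')(L, Y) = Mul(-32, L, Y) (Function('C')(L, Y) = Mul(4, Mul(Mul(Pow(-2, 3), Y), L)) = Mul(4, Mul(Mul(-8, Y), L)) = Mul(4, Mul(-8, L, Y)) = Mul(-32, L, Y))
Function('O')(m, x) = Add(Mul(-2560, m), Mul(m, x)) (Function('O')(m, x) = Add(Mul(Mul(-32, -8, -10), m), Mul(m, x)) = Add(Mul(-2560, m), Mul(m, x)))
Pow(Add(Function('j')(-211, 281), Function('O')(130, 69)), -1) = Pow(Add(Add(-8, Mul(-5, -211)), Mul(130, Add(-2560, 69))), -1) = Pow(Add(Add(-8, 1055), Mul(130, -2491)), -1) = Pow(Add(1047, -323830), -1) = Pow(-322783, -1) = Rational(-1, 322783)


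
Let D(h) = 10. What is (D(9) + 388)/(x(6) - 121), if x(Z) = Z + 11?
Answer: -199/52 ≈ -3.8269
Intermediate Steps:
x(Z) = 11 + Z
(D(9) + 388)/(x(6) - 121) = (10 + 388)/((11 + 6) - 121) = 398/(17 - 121) = 398/(-104) = 398*(-1/104) = -199/52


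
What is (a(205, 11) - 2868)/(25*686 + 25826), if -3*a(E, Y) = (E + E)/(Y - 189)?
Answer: -765551/11474592 ≈ -0.066717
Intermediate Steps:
a(E, Y) = -2*E/(3*(-189 + Y)) (a(E, Y) = -(E + E)/(3*(Y - 189)) = -2*E/(3*(-189 + Y)))
(a(205, 11) - 2868)/(25*686 + 25826) = (-2*205/(-567 + 3*11) - 2868)/(25*686 + 25826) = (-2*205/(-567 + 33) - 2868)/(17150 + 25826) = (-2*205/(-534) - 2868)/42976 = (-2*205*(-1/534) - 2868)*(1/42976) = (205/267 - 2868)*(1/42976) = -765551/267*1/42976 = -765551/11474592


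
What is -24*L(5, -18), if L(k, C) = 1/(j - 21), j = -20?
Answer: 24/41 ≈ 0.58537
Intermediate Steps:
L(k, C) = -1/41 (L(k, C) = 1/(-20 - 21) = 1/(-41) = -1/41)
-24*L(5, -18) = -24*(-1/41) = 24/41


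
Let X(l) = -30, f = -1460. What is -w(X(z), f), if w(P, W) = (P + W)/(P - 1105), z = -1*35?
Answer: -298/227 ≈ -1.3128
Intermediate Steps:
z = -35
w(P, W) = (P + W)/(-1105 + P)
-w(X(z), f) = -(-30 - 1460)/(-1105 - 30) = -(-1490)/(-1135) = -(-1)*(-1490)/1135 = -1*298/227 = -298/227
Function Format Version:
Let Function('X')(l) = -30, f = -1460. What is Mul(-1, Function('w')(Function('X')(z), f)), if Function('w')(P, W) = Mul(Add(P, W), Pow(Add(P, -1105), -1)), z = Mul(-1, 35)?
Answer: Rational(-298, 227) ≈ -1.3128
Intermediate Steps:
z = -35
Function('w')(P, W) = Mul(Pow(Add(-1105, P), -1), Add(P, W)) (Function('w')(P, W) = Mul(Add(P, W), Pow(Add(-1105, P), -1)) = Mul(Pow(Add(-1105, P), -1), Add(P, W)))
Mul(-1, Function('w')(Function('X')(z), f)) = Mul(-1, Mul(Pow(Add(-1105, -30), -1), Add(-30, -1460))) = Mul(-1, Mul(Pow(-1135, -1), -1490)) = Mul(-1, Mul(Rational(-1, 1135), -1490)) = Mul(-1, Rational(298, 227)) = Rational(-298, 227)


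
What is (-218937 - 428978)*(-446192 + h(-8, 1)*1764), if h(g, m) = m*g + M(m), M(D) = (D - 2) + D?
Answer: 298237866160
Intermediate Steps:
M(D) = -2 + 2*D (M(D) = (-2 + D) + D = -2 + 2*D)
h(g, m) = -2 + 2*m + g*m (h(g, m) = m*g + (-2 + 2*m) = g*m + (-2 + 2*m) = -2 + 2*m + g*m)
(-218937 - 428978)*(-446192 + h(-8, 1)*1764) = (-218937 - 428978)*(-446192 + (-2 + 2*1 - 8*1)*1764) = -647915*(-446192 + (-2 + 2 - 8)*1764) = -647915*(-446192 - 8*1764) = -647915*(-446192 - 14112) = -647915*(-460304) = 298237866160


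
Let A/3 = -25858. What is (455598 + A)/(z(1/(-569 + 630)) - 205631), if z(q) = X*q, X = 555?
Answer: -2882433/1567867 ≈ -1.8384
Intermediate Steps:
A = -77574 (A = 3*(-25858) = -77574)
z(q) = 555*q
(455598 + A)/(z(1/(-569 + 630)) - 205631) = (455598 - 77574)/(555/(-569 + 630) - 205631) = 378024/(555/61 - 205631) = 378024/(-12542936/61) = 378024*(-61/12542936) = -2882433/1567867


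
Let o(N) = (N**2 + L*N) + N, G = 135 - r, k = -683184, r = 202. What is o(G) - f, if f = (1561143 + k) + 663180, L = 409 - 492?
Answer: -1531156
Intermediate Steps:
L = -83
G = -67 (G = 135 - 1*202 = 135 - 202 = -67)
f = 1541139 (f = (1561143 - 683184) + 663180 = 877959 + 663180 = 1541139)
o(N) = N**2 - 82*N (o(N) = (N**2 - 83*N) + N = N**2 - 82*N)
o(G) - f = -67*(-82 - 67) - 1*1541139 = -67*(-149) - 1541139 = 9983 - 1541139 = -1531156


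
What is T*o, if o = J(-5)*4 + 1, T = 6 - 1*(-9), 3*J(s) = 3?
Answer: 75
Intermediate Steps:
J(s) = 1 (J(s) = (⅓)*3 = 1)
T = 15 (T = 6 + 9 = 15)
o = 5 (o = 1*4 + 1 = 4 + 1 = 5)
T*o = 15*5 = 75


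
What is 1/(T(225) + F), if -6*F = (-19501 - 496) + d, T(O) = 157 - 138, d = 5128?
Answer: 6/14983 ≈ 0.00040045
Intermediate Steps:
T(O) = 19
F = 14869/6 (F = -((-19501 - 496) + 5128)/6 = -(-19997 + 5128)/6 = -1/6*(-14869) = 14869/6 ≈ 2478.2)
1/(T(225) + F) = 1/(19 + 14869/6) = 1/(14983/6) = 6/14983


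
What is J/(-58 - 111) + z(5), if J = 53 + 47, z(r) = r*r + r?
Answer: 4970/169 ≈ 29.408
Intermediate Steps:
z(r) = r + r² (z(r) = r² + r = r + r²)
J = 100
J/(-58 - 111) + z(5) = 100/(-58 - 111) + 5*(1 + 5) = 100/(-169) + 5*6 = 100*(-1/169) + 30 = -100/169 + 30 = 4970/169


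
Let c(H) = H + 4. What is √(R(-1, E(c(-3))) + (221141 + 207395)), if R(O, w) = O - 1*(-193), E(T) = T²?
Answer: 2*√107182 ≈ 654.77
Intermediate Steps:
c(H) = 4 + H
R(O, w) = 193 + O (R(O, w) = O + 193 = 193 + O)
√(R(-1, E(c(-3))) + (221141 + 207395)) = √((193 - 1) + (221141 + 207395)) = √(192 + 428536) = √428728 = 2*√107182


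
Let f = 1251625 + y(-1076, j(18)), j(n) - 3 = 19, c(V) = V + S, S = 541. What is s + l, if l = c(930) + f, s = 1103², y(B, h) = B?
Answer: 2468629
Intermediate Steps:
c(V) = 541 + V (c(V) = V + 541 = 541 + V)
j(n) = 22 (j(n) = 3 + 19 = 22)
f = 1250549 (f = 1251625 - 1076 = 1250549)
s = 1216609
l = 1252020 (l = (541 + 930) + 1250549 = 1471 + 1250549 = 1252020)
s + l = 1216609 + 1252020 = 2468629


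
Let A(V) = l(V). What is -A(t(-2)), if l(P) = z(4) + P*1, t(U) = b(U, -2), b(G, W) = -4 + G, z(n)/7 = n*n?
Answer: -106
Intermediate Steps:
z(n) = 7*n² (z(n) = 7*(n*n) = 7*n²)
t(U) = -4 + U
l(P) = 112 + P (l(P) = 7*4² + P*1 = 7*16 + P = 112 + P)
A(V) = 112 + V
-A(t(-2)) = -(112 + (-4 - 2)) = -(112 - 6) = -1*106 = -106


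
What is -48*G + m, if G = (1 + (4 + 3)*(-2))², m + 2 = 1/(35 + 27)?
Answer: -503067/62 ≈ -8114.0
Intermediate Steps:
m = -123/62 (m = -2 + 1/(35 + 27) = -2 + 1/62 = -123/62 ≈ -1.9839)
G = 169 (G = (1 + 7*(-2))² = (1 - 14)² = (-13)² = 169)
-48*G + m = -48*169 - 123/62 = -8112 - 123/62 = -503067/62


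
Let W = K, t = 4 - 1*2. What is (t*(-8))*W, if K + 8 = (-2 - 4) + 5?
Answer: 144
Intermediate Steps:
t = 2 (t = 4 - 2 = 2)
K = -9 (K = -8 + ((-2 - 4) + 5) = -8 + (-6 + 5) = -8 - 1 = -9)
W = -9
(t*(-8))*W = (2*(-8))*(-9) = -16*(-9) = 144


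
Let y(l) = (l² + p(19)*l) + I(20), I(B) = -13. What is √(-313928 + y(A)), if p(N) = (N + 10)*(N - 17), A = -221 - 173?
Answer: 3*I*√20173 ≈ 426.1*I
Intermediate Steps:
A = -394
p(N) = (-17 + N)*(10 + N) (p(N) = (10 + N)*(-17 + N) = (-17 + N)*(10 + N))
y(l) = -13 + l² + 58*l (y(l) = (l² + (-170 + 19² - 7*19)*l) - 13 = (l² + (-170 + 361 - 133)*l) - 13 = (l² + 58*l) - 13 = -13 + l² + 58*l)
√(-313928 + y(A)) = √(-313928 + (-13 + (-394)² + 58*(-394))) = √(-313928 + (-13 + 155236 - 22852)) = √(-313928 + 132371) = √(-181557) = 3*I*√20173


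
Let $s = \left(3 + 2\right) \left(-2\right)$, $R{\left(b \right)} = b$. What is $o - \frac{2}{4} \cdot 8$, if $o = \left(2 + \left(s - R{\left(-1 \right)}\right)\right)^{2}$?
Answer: $-196$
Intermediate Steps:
$s = -10$ ($s = 5 \left(-2\right) = -10$)
$o = 49$ ($o = \left(2 - 9\right)^{2} = \left(-7\right)^{2} = 49$)
$o - \frac{2}{4} \cdot 8 = 49 - \frac{2}{4} \cdot 8 = 49 \left(-2\right) \frac{1}{4} \cdot 8 = 49 \left(\left(- \frac{1}{2}\right) 8\right) = 49 \left(-4\right) = -196$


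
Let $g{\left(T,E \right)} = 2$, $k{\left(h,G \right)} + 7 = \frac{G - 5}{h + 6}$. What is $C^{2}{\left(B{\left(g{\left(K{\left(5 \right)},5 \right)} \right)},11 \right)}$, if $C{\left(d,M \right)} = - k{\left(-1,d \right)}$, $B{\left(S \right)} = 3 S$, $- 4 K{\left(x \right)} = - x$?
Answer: $\frac{1156}{25} \approx 46.24$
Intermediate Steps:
$k{\left(h,G \right)} = -7 + \frac{-5 + G}{6 + h}$ ($k{\left(h,G \right)} = -7 + \frac{G - 5}{h + 6} = -7 + \frac{-5 + G}{6 + h}$)
$K{\left(x \right)} = \frac{x}{4}$ ($K{\left(x \right)} = - \frac{\left(-1\right) x}{4} = \frac{x}{4}$)
$C{\left(d,M \right)} = 8 - \frac{d}{5}$ ($C{\left(d,M \right)} = - \frac{-47 + d - -7}{6 - 1} = - \frac{-47 + d + 7}{5} = - \frac{-40 + d}{5} = - (-8 + \frac{d}{5}) = 8 - \frac{d}{5}$)
$C^{2}{\left(B{\left(g{\left(K{\left(5 \right)},5 \right)} \right)},11 \right)} = \left(8 - \frac{3 \cdot 2}{5}\right)^{2} = \left(8 - \frac{6}{5}\right)^{2} = \left(\frac{34}{5}\right)^{2} = \frac{1156}{25}$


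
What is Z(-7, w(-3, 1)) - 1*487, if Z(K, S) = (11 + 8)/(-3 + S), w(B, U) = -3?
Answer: -2941/6 ≈ -490.17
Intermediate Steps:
Z(K, S) = 19/(-3 + S)
Z(-7, w(-3, 1)) - 1*487 = 19/(-3 - 3) - 1*487 = 19/(-6) - 487 = 19*(-⅙) - 487 = -19/6 - 487 = -2941/6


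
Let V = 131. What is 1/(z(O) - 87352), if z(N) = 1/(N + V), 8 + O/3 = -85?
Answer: -148/12928097 ≈ -1.1448e-5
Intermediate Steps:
O = -279 (O = -24 + 3*(-85) = -24 - 255 = -279)
z(N) = 1/(131 + N) (z(N) = 1/(N + 131) = 1/(131 + N))
1/(z(O) - 87352) = 1/(1/(131 - 279) - 87352) = 1/(1/(-148) - 87352) = 1/(-1/148 - 87352) = 1/(-12928097/148) = -148/12928097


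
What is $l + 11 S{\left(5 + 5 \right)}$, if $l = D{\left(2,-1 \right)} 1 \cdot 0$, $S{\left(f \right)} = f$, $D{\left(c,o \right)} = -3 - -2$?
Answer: $110$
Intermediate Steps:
$D{\left(c,o \right)} = -1$ ($D{\left(c,o \right)} = -3 + 2 = -1$)
$l = 0$ ($l = \left(-1\right) 1 \cdot 0 = \left(-1\right) 0 = 0$)
$l + 11 S{\left(5 + 5 \right)} = 0 + 11 \left(5 + 5\right) = 0 + 11 \cdot 10 = 0 + 110 = 110$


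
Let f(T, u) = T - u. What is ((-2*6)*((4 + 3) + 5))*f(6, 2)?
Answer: -576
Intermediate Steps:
((-2*6)*((4 + 3) + 5))*f(6, 2) = ((-2*6)*((4 + 3) + 5))*(6 - 1*2) = (-12*(7 + 5))*(6 - 2) = -12*12*4 = -144*4 = -576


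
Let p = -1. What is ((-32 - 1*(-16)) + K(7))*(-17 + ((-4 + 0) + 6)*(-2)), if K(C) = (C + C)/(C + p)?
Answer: 287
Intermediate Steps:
K(C) = 2*C/(-1 + C) (K(C) = (C + C)/(C - 1) = (2*C)/(-1 + C) = 2*C/(-1 + C))
((-32 - 1*(-16)) + K(7))*(-17 + ((-4 + 0) + 6)*(-2)) = ((-32 - 1*(-16)) + 2*7/(-1 + 7))*(-17 + ((-4 + 0) + 6)*(-2)) = ((-32 + 16) + 2*7/6)*(-17 + (-4 + 6)*(-2)) = (-16 + 2*7*(⅙))*(-17 + 2*(-2)) = (-16 + 7/3)*(-17 - 4) = -41/3*(-21) = 287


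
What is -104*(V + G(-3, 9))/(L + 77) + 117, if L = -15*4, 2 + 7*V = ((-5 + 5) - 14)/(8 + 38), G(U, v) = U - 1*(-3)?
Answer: 325741/2737 ≈ 119.01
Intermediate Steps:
G(U, v) = 3 + U (G(U, v) = U + 3 = 3 + U)
V = -53/161 (V = -2/7 + (((-5 + 5) - 14)/(8 + 38))/7 = -2/7 + ((0 - 14)/46)/7 = -2/7 + (-14*1/46)/7 = -2/7 + (⅐)*(-7/23) = -2/7 - 1/23 = -53/161 ≈ -0.32919)
L = -60
-104*(V + G(-3, 9))/(L + 77) + 117 = -104*(-53/161 + (3 - 3))/(-60 + 77) + 117 = -104*(-53/161 + 0)/17 + 117 = -(-5512)/(161*17) + 117 = -104*(-53/2737) + 117 = 5512/2737 + 117 = 325741/2737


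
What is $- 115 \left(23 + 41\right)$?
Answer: $-7360$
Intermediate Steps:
$- 115 \left(23 + 41\right) = \left(-115\right) 64 = -7360$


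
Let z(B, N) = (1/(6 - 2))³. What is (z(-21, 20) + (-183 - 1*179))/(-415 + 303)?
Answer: 23167/7168 ≈ 3.2320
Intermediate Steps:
z(B, N) = 1/64 (z(B, N) = (1/4)³ = (¼)³ = 1/64)
(z(-21, 20) + (-183 - 1*179))/(-415 + 303) = (1/64 + (-183 - 1*179))/(-415 + 303) = (1/64 + (-183 - 179))/(-112) = (1/64 - 362)*(-1/112) = -23167/64*(-1/112) = 23167/7168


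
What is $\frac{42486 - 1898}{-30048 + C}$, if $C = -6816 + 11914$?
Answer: $- \frac{20294}{12475} \approx -1.6268$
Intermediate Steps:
$C = 5098$
$\frac{42486 - 1898}{-30048 + C} = \frac{42486 - 1898}{-30048 + 5098} = \frac{40588}{-24950} = 40588 \left(- \frac{1}{24950}\right) = - \frac{20294}{12475}$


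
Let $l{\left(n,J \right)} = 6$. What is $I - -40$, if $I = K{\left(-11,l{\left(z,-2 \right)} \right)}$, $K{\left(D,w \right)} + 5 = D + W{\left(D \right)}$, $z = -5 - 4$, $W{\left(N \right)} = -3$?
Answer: $21$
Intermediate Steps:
$z = -9$ ($z = -5 - 4 = -9$)
$K{\left(D,w \right)} = -8 + D$ ($K{\left(D,w \right)} = -5 + \left(D - 3\right) = -5 + \left(-3 + D\right) = -8 + D$)
$I = -19$ ($I = -8 - 11 = -19$)
$I - -40 = -19 - -40 = -19 + 40 = 21$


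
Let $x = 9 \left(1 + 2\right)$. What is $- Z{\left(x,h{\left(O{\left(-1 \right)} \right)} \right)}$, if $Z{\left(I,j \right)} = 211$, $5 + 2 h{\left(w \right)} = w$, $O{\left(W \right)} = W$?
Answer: $-211$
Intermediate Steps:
$h{\left(w \right)} = - \frac{5}{2} + \frac{w}{2}$
$x = 27$ ($x = 9 \cdot 3 = 27$)
$- Z{\left(x,h{\left(O{\left(-1 \right)} \right)} \right)} = \left(-1\right) 211 = -211$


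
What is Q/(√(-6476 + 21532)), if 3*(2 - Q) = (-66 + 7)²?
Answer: -3475*√941/11292 ≈ -9.4401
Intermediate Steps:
Q = -3475/3 (Q = 2 - (-66 + 7)²/3 = 2 - ⅓*(-59)² = 2 - ⅓*3481 = 2 - 3481/3 = -3475/3 ≈ -1158.3)
Q/(√(-6476 + 21532)) = -3475/(3*√(-6476 + 21532)) = -3475*√941/3764/3 = -3475*√941/11292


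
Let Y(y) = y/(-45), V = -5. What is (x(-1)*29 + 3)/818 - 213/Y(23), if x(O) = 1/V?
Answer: 19601164/47035 ≈ 416.74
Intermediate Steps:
Y(y) = -y/45 (Y(y) = y*(-1/45) = -y/45)
x(O) = -1/5 (x(O) = 1/(-5) = -1/5)
(x(-1)*29 + 3)/818 - 213/Y(23) = (-1/5*29 + 3)/818 - 213/((-1/45*23)) = (-29/5 + 3)*(1/818) - 213/(-23/45) = -14/5*1/818 - 213*(-45/23) = -7/2045 + 9585/23 = 19601164/47035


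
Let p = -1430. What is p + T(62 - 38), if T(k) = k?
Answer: -1406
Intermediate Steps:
p + T(62 - 38) = -1430 + (62 - 38) = -1430 + 24 = -1406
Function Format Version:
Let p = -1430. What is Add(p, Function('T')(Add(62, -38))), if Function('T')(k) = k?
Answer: -1406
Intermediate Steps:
Add(p, Function('T')(Add(62, -38))) = Add(-1430, Add(62, -38)) = Add(-1430, 24) = -1406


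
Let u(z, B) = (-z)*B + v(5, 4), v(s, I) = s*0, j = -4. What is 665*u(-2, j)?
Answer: -5320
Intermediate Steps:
v(s, I) = 0
u(z, B) = -B*z (u(z, B) = (-z)*B + 0 = -B*z + 0 = -B*z)
665*u(-2, j) = 665*(-1*(-4)*(-2)) = 665*(-8) = -5320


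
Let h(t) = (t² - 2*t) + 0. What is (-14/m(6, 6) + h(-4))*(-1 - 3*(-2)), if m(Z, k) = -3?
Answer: 430/3 ≈ 143.33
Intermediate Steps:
h(t) = t² - 2*t
(-14/m(6, 6) + h(-4))*(-1 - 3*(-2)) = (-14/(-3) - 4*(-2 - 4))*(-1 - 3*(-2)) = (-14*(-⅓) - 4*(-6))*(-1 + 6) = (14/3 + 24)*5 = (86/3)*5 = 430/3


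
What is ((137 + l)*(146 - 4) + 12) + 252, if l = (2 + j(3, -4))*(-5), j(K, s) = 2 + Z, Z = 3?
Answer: 14748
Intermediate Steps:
j(K, s) = 5 (j(K, s) = 2 + 3 = 5)
l = -35 (l = (2 + 5)*(-5) = 7*(-5) = -35)
((137 + l)*(146 - 4) + 12) + 252 = ((137 - 35)*(146 - 4) + 12) + 252 = (102*142 + 12) + 252 = (14484 + 12) + 252 = 14496 + 252 = 14748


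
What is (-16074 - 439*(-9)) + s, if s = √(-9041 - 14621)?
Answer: -12123 + I*√23662 ≈ -12123.0 + 153.82*I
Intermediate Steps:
s = I*√23662 (s = √(-23662) = I*√23662 ≈ 153.82*I)
(-16074 - 439*(-9)) + s = (-16074 - 439*(-9)) + I*√23662 = (-16074 + 3951) + I*√23662 = -12123 + I*√23662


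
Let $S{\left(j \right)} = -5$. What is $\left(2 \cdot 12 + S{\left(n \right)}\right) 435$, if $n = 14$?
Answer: $8265$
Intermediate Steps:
$\left(2 \cdot 12 + S{\left(n \right)}\right) 435 = \left(2 \cdot 12 - 5\right) 435 = \left(24 - 5\right) 435 = 19 \cdot 435 = 8265$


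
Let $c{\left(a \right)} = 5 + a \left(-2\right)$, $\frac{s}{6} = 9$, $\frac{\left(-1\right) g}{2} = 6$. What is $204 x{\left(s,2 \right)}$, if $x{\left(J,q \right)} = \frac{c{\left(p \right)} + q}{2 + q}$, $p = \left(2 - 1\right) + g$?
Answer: $1479$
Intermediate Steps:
$g = -12$ ($g = \left(-2\right) 6 = -12$)
$p = -11$ ($p = \left(2 - 1\right) - 12 = 1 - 12 = -11$)
$s = 54$ ($s = 6 \cdot 9 = 54$)
$c{\left(a \right)} = 5 - 2 a$
$x{\left(J,q \right)} = \frac{27 + q}{2 + q}$ ($x{\left(J,q \right)} = \frac{\left(5 - -22\right) + q}{2 + q} = \frac{\left(5 + 22\right) + q}{2 + q} = \frac{27 + q}{2 + q}$)
$204 x{\left(s,2 \right)} = 204 \frac{27 + 2}{2 + 2} = 204 \cdot \frac{1}{4} \cdot 29 = 204 \cdot \frac{29}{4} = 1479$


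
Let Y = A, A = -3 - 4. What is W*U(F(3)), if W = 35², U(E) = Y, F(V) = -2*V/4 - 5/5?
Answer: -8575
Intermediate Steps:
F(V) = -1 - V/2 (F(V) = -V/2 - 5*⅕ = -V/2 - 1 = -1 - V/2)
A = -7
Y = -7
U(E) = -7
W = 1225
W*U(F(3)) = 1225*(-7) = -8575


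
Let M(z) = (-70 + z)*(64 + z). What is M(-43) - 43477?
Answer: -45850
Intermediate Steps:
M(-43) - 43477 = (-4480 + (-43)**2 - 6*(-43)) - 43477 = (-4480 + 1849 + 258) - 43477 = -2373 - 43477 = -45850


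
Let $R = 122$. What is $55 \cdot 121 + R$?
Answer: $6777$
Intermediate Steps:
$55 \cdot 121 + R = 55 \cdot 121 + 122 = 6655 + 122 = 6777$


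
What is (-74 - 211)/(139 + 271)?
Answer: -57/82 ≈ -0.69512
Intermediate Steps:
(-74 - 211)/(139 + 271) = -285/410 = -285*1/410 = -57/82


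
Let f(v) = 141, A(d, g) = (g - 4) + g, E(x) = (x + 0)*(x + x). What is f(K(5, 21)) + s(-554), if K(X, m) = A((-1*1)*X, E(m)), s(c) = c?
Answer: -413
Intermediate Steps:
E(x) = 2*x**2 (E(x) = x*(2*x) = 2*x**2)
A(d, g) = -4 + 2*g (A(d, g) = (-4 + g) + g = -4 + 2*g)
K(X, m) = -4 + 4*m**2 (K(X, m) = -4 + 2*(2*m**2) = -4 + 4*m**2)
f(K(5, 21)) + s(-554) = 141 - 554 = -413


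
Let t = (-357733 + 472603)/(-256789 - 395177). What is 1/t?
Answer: -15523/2735 ≈ -5.6757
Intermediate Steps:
t = -2735/15523 (t = 114870/(-651966) = 114870*(-1/651966) = -2735/15523 ≈ -0.17619)
1/t = 1/(-2735/15523) = -15523/2735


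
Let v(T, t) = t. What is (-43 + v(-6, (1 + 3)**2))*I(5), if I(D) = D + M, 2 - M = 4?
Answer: -81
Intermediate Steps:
M = -2 (M = 2 - 1*4 = 2 - 4 = -2)
I(D) = -2 + D (I(D) = D - 2 = -2 + D)
(-43 + v(-6, (1 + 3)**2))*I(5) = (-43 + (1 + 3)**2)*(-2 + 5) = (-43 + 4**2)*3 = (-43 + 16)*3 = -27*3 = -81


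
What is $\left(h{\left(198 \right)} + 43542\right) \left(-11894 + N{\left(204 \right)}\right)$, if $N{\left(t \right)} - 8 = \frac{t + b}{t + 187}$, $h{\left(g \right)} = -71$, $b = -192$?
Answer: $- \frac{202027733994}{391} \approx -5.167 \cdot 10^{8}$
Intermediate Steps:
$N{\left(t \right)} = 8 + \frac{-192 + t}{187 + t}$ ($N{\left(t \right)} = 8 + \frac{t - 192}{t + 187} = 8 + \frac{-192 + t}{187 + t}$)
$\left(h{\left(198 \right)} + 43542\right) \left(-11894 + N{\left(204 \right)}\right) = \left(-71 + 43542\right) \left(-11894 + \frac{1304 + 9 \cdot 204}{187 + 204}\right) = 43471 \left(-11894 + \frac{1304 + 1836}{391}\right) = 43471 \left(-11894 + \frac{1}{391} \cdot 3140\right) = 43471 \left(-11894 + \frac{3140}{391}\right) = 43471 \left(- \frac{4647414}{391}\right) = - \frac{202027733994}{391}$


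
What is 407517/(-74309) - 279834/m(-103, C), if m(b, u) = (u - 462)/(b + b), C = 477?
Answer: 1427865312227/371545 ≈ 3.8430e+6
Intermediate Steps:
m(b, u) = (-462 + u)/(2*b) (m(b, u) = (-462 + u)/((2*b)) = (-462 + u)*(1/(2*b)) = (-462 + u)/(2*b))
407517/(-74309) - 279834/m(-103, C) = 407517/(-74309) - 279834*(-206/(-462 + 477)) = 407517*(-1/74309) - 279834/((½)*(-1/103)*15) = -407517/74309 - 279834/(-15/206) = -407517/74309 - 279834*(-206/15) = -407517/74309 + 19215268/5 = 1427865312227/371545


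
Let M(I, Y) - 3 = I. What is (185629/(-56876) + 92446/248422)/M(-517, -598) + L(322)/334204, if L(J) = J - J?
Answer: 20428184371/3631217165704 ≈ 0.0056257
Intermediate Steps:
M(I, Y) = 3 + I
L(J) = 0
(185629/(-56876) + 92446/248422)/M(-517, -598) + L(322)/334204 = (185629/(-56876) + 92446/248422)/(3 - 517) + 0/334204 = (185629*(-1/56876) + 92446*(1/248422))/(-514) + 0*(1/334204) = (-185629/56876 + 46223/124211)*(-1/514) + 0 = -20428184371/7064624836*(-1/514) + 0 = 20428184371/3631217165704 + 0 = 20428184371/3631217165704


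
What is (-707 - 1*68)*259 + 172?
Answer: -200553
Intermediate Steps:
(-707 - 1*68)*259 + 172 = (-707 - 68)*259 + 172 = -775*259 + 172 = -200725 + 172 = -200553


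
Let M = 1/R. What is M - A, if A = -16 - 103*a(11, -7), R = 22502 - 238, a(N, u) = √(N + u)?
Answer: 4942609/22264 ≈ 222.00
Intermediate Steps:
R = 22264
M = 1/22264 ≈ 4.4916e-5
A = -222 (A = -16 - 103*√(11 - 7) = -16 - 103*√4 = -16 - 103*2 = -16 - 206 = -222)
M - A = 1/22264 - 1*(-222) = 1/22264 + 222 = 4942609/22264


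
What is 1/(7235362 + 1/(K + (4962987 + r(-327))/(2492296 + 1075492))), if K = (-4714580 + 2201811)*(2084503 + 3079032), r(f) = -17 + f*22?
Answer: 1653258254614140723/11961921951621478449719305 ≈ 1.3821e-7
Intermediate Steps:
r(f) = -17 + 22*f
K = -12974770678415 (K = -2512769*5163535 = -12974770678415)
1/(7235362 + 1/(K + (4962987 + r(-327))/(2492296 + 1075492))) = 1/(7235362 + 1/(-12974770678415 + (4962987 + (-17 + 22*(-327)))/(2492296 + 1075492))) = 1/(7235362 + 1/(-12974770678415 + (4962987 + (-17 - 7194))/3567788)) = 1/(7235362 + 1/(-12974770678415 + (4962987 - 7211)*(1/3567788))) = 1/(7235362 + 1/(-12974770678415 + 4955776*(1/3567788))) = 1/(7235362 + 1/(-12974770678415 + 176992/127421)) = 1/(7235362 + 1/(-1653258254614140723/127421)) = 1/(7235362 - 127421/1653258254614140723) = 1/(11961921951621478449719305/1653258254614140723) = 1653258254614140723/11961921951621478449719305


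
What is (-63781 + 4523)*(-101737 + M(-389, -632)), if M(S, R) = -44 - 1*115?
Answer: 6038153168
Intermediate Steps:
M(S, R) = -159 (M(S, R) = -44 - 115 = -159)
(-63781 + 4523)*(-101737 + M(-389, -632)) = (-63781 + 4523)*(-101737 - 159) = -59258*(-101896) = 6038153168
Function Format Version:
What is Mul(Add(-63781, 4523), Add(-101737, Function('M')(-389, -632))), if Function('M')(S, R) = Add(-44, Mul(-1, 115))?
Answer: 6038153168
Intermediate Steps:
Function('M')(S, R) = -159 (Function('M')(S, R) = Add(-44, -115) = -159)
Mul(Add(-63781, 4523), Add(-101737, Function('M')(-389, -632))) = Mul(Add(-63781, 4523), Add(-101737, -159)) = Mul(-59258, -101896) = 6038153168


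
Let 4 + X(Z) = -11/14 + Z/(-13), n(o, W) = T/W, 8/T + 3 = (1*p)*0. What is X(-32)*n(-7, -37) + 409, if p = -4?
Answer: 1376539/3367 ≈ 408.83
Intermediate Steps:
T = -8/3 (T = 8/(-3 + (1*(-4))*0) = 8/(-3 - 4*0) = 8/(-3 + 0) = 8/(-3) = 8*(-⅓) = -8/3 ≈ -2.6667)
n(o, W) = -8/(3*W)
X(Z) = -67/14 - Z/13 (X(Z) = -4 + (-11/14 + Z/(-13)) = -4 + (-11*1/14 + Z*(-1/13)) = -4 + (-11/14 - Z/13) = -67/14 - Z/13)
X(-32)*n(-7, -37) + 409 = (-67/14 - 1/13*(-32))*(-8/3/(-37)) + 409 = (-67/14 + 32/13)*(-8/3*(-1/37)) + 409 = -423/182*8/111 + 409 = -564/3367 + 409 = 1376539/3367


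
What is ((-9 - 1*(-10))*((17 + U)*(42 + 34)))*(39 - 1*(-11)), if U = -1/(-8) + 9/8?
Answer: 69350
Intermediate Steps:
U = 5/4 (U = -1*(-1/8) + 9*(1/8) = 1/8 + 9/8 = 5/4 ≈ 1.2500)
((-9 - 1*(-10))*((17 + U)*(42 + 34)))*(39 - 1*(-11)) = ((-9 - 1*(-10))*((17 + 5/4)*(42 + 34)))*(39 - 1*(-11)) = ((-9 + 10)*((73/4)*76))*(39 + 11) = (1*1387)*50 = 1387*50 = 69350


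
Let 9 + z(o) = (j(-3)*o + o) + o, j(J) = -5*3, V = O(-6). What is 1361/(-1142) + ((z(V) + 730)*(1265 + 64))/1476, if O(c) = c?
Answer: 201774641/280932 ≈ 718.23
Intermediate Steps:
V = -6
j(J) = -15
z(o) = -9 - 13*o (z(o) = -9 + ((-15*o + o) + o) = -9 + (-14*o + o) = -9 - 13*o)
1361/(-1142) + ((z(V) + 730)*(1265 + 64))/1476 = 1361/(-1142) + (((-9 - 13*(-6)) + 730)*(1265 + 64))/1476 = 1361*(-1/1142) + (((-9 + 78) + 730)*1329)*(1/1476) = -1361/1142 + ((69 + 730)*1329)*(1/1476) = -1361/1142 + (799*1329)*(1/1476) = -1361/1142 + 1061871*(1/1476) = -1361/1142 + 353957/492 = 201774641/280932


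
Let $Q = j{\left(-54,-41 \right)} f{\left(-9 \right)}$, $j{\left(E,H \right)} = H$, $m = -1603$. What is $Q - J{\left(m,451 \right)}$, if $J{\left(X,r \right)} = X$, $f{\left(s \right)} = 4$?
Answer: $1439$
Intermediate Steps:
$Q = -164$ ($Q = \left(-41\right) 4 = -164$)
$Q - J{\left(m,451 \right)} = -164 - -1603 = -164 + 1603 = 1439$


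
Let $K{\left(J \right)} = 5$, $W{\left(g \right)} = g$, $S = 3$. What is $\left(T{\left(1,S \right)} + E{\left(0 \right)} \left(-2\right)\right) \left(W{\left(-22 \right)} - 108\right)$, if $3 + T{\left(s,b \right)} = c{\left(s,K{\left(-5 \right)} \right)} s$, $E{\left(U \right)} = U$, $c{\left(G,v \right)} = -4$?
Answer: $910$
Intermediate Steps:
$T{\left(s,b \right)} = -3 - 4 s$
$\left(T{\left(1,S \right)} + E{\left(0 \right)} \left(-2\right)\right) \left(W{\left(-22 \right)} - 108\right) = \left(\left(-3 - 4\right) + 0 \left(-2\right)\right) \left(-22 - 108\right) = \left(\left(-3 - 4\right) + 0\right) \left(-22 - 108\right) = \left(-7 + 0\right) \left(-130\right) = \left(-7\right) \left(-130\right) = 910$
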